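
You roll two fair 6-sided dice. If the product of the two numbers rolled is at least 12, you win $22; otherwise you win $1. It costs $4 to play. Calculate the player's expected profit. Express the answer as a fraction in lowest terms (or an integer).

83/12 dollars

E[payout] = (19/36)·1 + (17/36)·22 = 131/12
Expected profit = 131/12 − 4 = 83/12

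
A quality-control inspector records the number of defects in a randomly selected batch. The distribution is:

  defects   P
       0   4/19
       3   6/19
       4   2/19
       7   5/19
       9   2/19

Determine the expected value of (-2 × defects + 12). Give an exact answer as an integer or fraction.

E[-2x+12] = (4/19)·12 + (6/19)·6 + (2/19)·4 + (5/19)·(-2) + (2/19)·(-6)
     = 70/19

70/19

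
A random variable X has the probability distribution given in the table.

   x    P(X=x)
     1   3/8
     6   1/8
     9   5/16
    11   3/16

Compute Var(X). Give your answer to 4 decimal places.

16.8750

E[X] = (3/8)·1 + (1/8)·6 + (5/16)·9 + (3/16)·11 = 6
E[X²] = (3/8)·1 + (1/8)·36 + (5/16)·81 + (3/16)·121 = 423/8
Var(X) = 423/8 − (6)² = 135/8 ≈ 16.8750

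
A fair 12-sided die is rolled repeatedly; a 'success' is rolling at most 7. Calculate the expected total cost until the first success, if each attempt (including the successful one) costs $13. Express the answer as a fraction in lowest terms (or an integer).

E[#attempts] = 1/p = 12/7; E[cost] = 13·12/7 = 156/7.

156/7 dollars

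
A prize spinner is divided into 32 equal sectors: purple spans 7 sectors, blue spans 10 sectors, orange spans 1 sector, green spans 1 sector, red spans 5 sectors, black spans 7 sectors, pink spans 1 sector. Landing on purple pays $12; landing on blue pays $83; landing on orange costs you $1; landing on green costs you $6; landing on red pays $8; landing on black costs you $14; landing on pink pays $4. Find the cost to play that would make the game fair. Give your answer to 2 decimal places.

$26.66

E[payout] = (7/32)·12 + (10/32)·83 + (1/32)·(-1) + (1/32)·(-6) + (5/32)·8 + (7/32)·(-14) + (1/32)·4 = 853/32
Fair fee = E[payout] = 853/32 ≈ $26.66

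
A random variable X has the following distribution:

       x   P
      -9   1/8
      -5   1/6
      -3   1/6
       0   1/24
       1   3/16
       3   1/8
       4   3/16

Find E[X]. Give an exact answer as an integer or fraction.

E[X] = (1/8)·(-9) + (1/6)·(-5) + (1/6)·(-3) + (1/24)·0 + (3/16)·1 + (1/8)·3 + (3/16)·4
     = -55/48

-55/48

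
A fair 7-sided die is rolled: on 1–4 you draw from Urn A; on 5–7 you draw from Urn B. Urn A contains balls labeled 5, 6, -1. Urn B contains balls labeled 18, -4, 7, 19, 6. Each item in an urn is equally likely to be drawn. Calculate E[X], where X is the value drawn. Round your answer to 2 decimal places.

E[X | Urn A] = (5 + 6 − 1)/3 = 10/3
E[X | Urn B] = (18 − 4 + 7 + 19 + 6)/5 = 46/5
E[X] = (4/7)·10/3 + (3/7)·46/5 = 614/105 ≈ 5.85

5.85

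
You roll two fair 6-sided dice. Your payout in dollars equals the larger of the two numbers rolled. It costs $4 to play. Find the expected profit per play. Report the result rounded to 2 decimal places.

Distribution of the larger of the two numbers rolled: 1 w.p. 1/36, 2 w.p. 1/12, 3 w.p. 5/36, 4 w.p. 7/36, 5 w.p. 1/4, 6 w.p. 11/36
E[payout] = (1/36)·1 + (1/12)·2 + (5/36)·3 + (7/36)·4 + (1/4)·5 + (11/36)·6 = 161/36
Expected profit = 161/36 − 4 = 17/36 ≈ $0.47

$0.47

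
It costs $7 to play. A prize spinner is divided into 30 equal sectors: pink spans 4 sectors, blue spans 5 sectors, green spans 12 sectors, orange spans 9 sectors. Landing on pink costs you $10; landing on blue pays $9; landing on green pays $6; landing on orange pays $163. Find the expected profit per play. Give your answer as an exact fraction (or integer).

E[payout] = (4/30)·(-10) + (5/30)·9 + (12/30)·6 + (9/30)·163 = 772/15
Expected profit = 772/15 − 7 = 667/15

667/15 dollars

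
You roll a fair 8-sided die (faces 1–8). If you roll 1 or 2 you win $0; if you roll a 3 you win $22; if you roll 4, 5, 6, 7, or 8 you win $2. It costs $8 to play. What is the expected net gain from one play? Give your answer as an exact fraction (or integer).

E[payout] = (1/4)·0 + (5/8)·2 + (1/8)·22 = 4
Expected profit = 4 − 8 = -4

-$4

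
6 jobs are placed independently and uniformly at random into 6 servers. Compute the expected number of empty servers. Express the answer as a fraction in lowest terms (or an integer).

Let Xⱼ=1 if server j is empty. P(Xⱼ=1) = ((6-1)/6)^6 = 15625/46656.
By linearity, E[#empty] = 6·15625/46656 = 15625/7776.

15625/7776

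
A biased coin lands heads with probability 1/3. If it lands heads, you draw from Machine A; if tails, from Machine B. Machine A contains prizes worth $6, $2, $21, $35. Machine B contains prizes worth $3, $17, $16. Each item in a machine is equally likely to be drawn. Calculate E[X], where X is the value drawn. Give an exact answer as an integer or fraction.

40/3 dollars

E[X | Machine A] = (6 + 2 + 21 + 35)/4 = 16
E[X | Machine B] = (3 + 17 + 16)/3 = 12
E[X] = (1/3)·16 + (2/3)·12 = 40/3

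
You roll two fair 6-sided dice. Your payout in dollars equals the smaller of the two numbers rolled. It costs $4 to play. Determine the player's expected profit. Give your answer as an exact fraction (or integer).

-53/36 dollars

Distribution of the smaller of the two numbers rolled: 1 w.p. 11/36, 2 w.p. 1/4, 3 w.p. 7/36, 4 w.p. 5/36, 5 w.p. 1/12, 6 w.p. 1/36
E[payout] = (11/36)·1 + (1/4)·2 + (7/36)·3 + (5/36)·4 + (1/12)·5 + (1/36)·6 = 91/36
Expected profit = 91/36 − 4 = -53/36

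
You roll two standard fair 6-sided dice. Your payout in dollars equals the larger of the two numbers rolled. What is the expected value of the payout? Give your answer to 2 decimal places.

$4.47

Distribution of the larger of the two numbers rolled: 1 w.p. 1/36, 2 w.p. 1/12, 3 w.p. 5/36, 4 w.p. 7/36, 5 w.p. 1/4, 6 w.p. 11/36
E[payout] = (1/36)·1 + (1/12)·2 + (5/36)·3 + (7/36)·4 + (1/4)·5 + (11/36)·6 = 161/36
≈ $4.47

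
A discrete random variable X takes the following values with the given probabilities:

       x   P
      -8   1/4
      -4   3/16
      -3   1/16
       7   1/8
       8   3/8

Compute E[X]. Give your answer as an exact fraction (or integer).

15/16

E[X] = (1/4)·(-8) + (3/16)·(-4) + (1/16)·(-3) + (1/8)·7 + (3/8)·8
     = 15/16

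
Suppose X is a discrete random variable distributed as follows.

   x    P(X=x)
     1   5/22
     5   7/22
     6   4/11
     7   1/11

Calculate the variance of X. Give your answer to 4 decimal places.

E[X] = (5/22)·1 + (7/22)·5 + (4/11)·6 + (1/11)·7 = 51/11
E[X²] = (5/22)·1 + (7/22)·25 + (4/11)·36 + (1/11)·49 = 283/11
Var(X) = 283/11 − (51/11)² = 512/121 ≈ 4.2314

4.2314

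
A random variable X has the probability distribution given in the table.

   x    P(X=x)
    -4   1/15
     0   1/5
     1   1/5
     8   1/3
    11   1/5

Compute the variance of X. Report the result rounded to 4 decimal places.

23.7600

E[X] = (1/15)·(-4) + (1/5)·0 + (1/5)·1 + (1/3)·8 + (1/5)·11 = 24/5
E[X²] = (1/15)·16 + (1/5)·0 + (1/5)·1 + (1/3)·64 + (1/5)·121 = 234/5
Var(X) = 234/5 − (24/5)² = 594/25 ≈ 23.7600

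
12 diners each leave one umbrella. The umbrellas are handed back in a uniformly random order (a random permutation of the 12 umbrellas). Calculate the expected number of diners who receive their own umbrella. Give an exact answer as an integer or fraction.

Let Xᵢ = 1 if person i gets their own umbrella. For each i, P(Xᵢ=1) = 1/12.
By linearity of expectation, E[X₁+…+X_12] = 12·(1/12) = 1.

1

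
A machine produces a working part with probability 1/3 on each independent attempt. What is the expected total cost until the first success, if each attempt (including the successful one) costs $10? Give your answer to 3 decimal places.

E[#attempts] = 1/p = 3; E[cost] = 10·3 = 30.
≈ 30.000

$30.000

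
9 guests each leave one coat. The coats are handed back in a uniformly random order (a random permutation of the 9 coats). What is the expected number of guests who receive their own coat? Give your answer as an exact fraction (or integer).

Let Xᵢ = 1 if person i gets their own coat. For each i, P(Xᵢ=1) = 1/9.
By linearity of expectation, E[X₁+…+X_9] = 9·(1/9) = 1.

1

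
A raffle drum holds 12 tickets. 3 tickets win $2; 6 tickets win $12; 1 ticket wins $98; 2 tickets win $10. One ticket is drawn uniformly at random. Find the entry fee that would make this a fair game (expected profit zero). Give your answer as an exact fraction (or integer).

E[payout] = (3/12)·2 + (6/12)·12 + (1/12)·98 + (2/12)·10 = 49/3
Fair fee = E[payout] = 49/3

49/3 dollars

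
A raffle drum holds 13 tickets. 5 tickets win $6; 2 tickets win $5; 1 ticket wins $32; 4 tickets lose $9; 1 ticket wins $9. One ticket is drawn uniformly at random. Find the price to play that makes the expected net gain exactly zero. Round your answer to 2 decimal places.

$3.46

E[payout] = (5/13)·6 + (2/13)·5 + (1/13)·32 + (4/13)·(-9) + (1/13)·9 = 45/13
Fair fee = E[payout] = 45/13 ≈ $3.46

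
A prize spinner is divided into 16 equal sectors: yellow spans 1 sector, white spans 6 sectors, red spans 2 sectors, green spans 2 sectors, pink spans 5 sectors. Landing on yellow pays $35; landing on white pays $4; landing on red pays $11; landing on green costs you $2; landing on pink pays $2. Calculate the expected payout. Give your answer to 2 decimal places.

$5.44

E[payout] = (1/16)·35 + (6/16)·4 + (2/16)·11 + (2/16)·(-2) + (5/16)·2 = 87/16
≈ $5.44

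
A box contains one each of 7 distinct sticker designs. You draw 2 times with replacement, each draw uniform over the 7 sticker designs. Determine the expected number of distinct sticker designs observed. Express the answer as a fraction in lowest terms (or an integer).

Let Xⱼ=1 if type j appears at least once. P(Xⱼ=1) = 1 − ((7−1)/7)^2 = 13/49.
E[#distinct] = 7·13/49 = 13/7.

13/7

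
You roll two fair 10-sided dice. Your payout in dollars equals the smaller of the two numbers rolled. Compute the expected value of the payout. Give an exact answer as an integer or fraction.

77/20 dollars

Distribution of the smaller of the two numbers rolled: 1 w.p. 19/100, 2 w.p. 17/100, 3 w.p. 3/20, 4 w.p. 13/100, 5 w.p. 11/100, 6 w.p. 9/100, …
E[payout] = (19/100)·1 + (17/100)·2 + (3/20)·3 + (13/100)·4 + (11/100)·5 + (9/100)·6 + (7/100)·7 + (1/20)·8 + (3/100)·9 + (1/100)·10 = 77/20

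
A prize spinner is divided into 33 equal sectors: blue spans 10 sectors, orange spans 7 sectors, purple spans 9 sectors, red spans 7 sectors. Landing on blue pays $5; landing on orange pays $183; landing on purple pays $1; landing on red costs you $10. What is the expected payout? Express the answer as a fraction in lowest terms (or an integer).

1270/33 dollars

E[payout] = (10/33)·5 + (7/33)·183 + (9/33)·1 + (7/33)·(-10) = 1270/33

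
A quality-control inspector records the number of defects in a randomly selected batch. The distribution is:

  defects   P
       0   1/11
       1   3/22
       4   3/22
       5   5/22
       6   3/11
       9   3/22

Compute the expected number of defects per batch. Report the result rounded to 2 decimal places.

E[X] = (1/11)·0 + (3/22)·1 + (3/22)·4 + (5/22)·5 + (3/11)·6 + (3/22)·9
     = 103/22 ≈ 4.68

4.68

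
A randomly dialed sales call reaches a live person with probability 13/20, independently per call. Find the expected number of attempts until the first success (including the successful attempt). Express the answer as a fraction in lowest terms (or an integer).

For a geometric distribution, E[trials] = 1/p = 1/(13/20) = 20/13.

20/13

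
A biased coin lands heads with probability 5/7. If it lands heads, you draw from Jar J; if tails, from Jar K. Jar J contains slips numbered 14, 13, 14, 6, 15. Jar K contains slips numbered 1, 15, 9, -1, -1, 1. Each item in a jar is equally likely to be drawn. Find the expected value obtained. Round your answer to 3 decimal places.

10.000

E[X | Jar J] = (14 + 13 + 14 + 6 + 15)/5 = 62/5
E[X | Jar K] = (1 + 15 + 9 − 1 − 1 + 1)/6 = 4
E[X] = (5/7)·62/5 + (2/7)·4 = 10 ≈ 10.000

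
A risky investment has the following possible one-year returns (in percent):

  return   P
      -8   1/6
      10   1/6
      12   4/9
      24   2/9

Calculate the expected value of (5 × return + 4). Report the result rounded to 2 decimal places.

59.00

E[5x+4] = (1/6)·(-36) + (1/6)·54 + (4/9)·64 + (2/9)·124
     = 59 ≈ 59.00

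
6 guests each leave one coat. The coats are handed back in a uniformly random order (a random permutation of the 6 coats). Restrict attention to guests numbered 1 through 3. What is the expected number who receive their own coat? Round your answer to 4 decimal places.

0.5000

Let Xᵢ = 1 if person i gets their own coat. For each i, P(Xᵢ=1) = 1/6.
By linearity of expectation, E[X₁+…+X_3] = 3·(1/6) = 1/2.
≈ 0.5000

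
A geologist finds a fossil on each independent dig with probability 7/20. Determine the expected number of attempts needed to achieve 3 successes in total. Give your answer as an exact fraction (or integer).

By linearity (sum of 3 independent geometric waits), E[trials] = 3/p = 3/(7/20) = 60/7.

60/7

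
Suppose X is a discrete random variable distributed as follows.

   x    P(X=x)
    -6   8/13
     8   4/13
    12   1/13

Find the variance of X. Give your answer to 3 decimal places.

52.828

E[X] = (8/13)·(-6) + (4/13)·8 + (1/13)·12 = -4/13
E[X²] = (8/13)·36 + (4/13)·64 + (1/13)·144 = 688/13
Var(X) = 688/13 − (-4/13)² = 8928/169 ≈ 52.828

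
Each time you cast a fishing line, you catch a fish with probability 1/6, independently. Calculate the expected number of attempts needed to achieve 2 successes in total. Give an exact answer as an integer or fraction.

By linearity (sum of 2 independent geometric waits), E[trials] = 2/p = 2/(1/6) = 12.

12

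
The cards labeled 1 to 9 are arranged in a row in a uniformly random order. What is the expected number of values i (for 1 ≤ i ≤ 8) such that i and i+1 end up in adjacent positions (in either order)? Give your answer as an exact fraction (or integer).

16/9

For each i ∈ {1,…,8}, let Xᵢ = 1 if i and i+1 are adjacent. P(Xᵢ=1) = 2·(9−1)!/9! = 2/9.
By linearity, E[ΣXᵢ] = (8)·(2/9) = 16/9.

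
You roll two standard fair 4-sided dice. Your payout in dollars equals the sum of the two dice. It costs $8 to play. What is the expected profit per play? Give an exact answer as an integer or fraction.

Distribution of the sum of the two dice: 2 w.p. 1/16, 3 w.p. 1/8, 4 w.p. 3/16, 5 w.p. 1/4, 6 w.p. 3/16, 7 w.p. 1/8, …
E[payout] = (1/16)·2 + (1/8)·3 + (3/16)·4 + (1/4)·5 + (3/16)·6 + (1/8)·7 + (1/16)·8 = 5
Expected profit = 5 − 8 = -3

-$3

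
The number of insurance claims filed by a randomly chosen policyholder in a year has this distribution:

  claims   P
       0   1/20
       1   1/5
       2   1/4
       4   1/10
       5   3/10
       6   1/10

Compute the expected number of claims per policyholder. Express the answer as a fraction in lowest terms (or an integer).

16/5

E[X] = (1/20)·0 + (1/5)·1 + (1/4)·2 + (1/10)·4 + (3/10)·5 + (1/10)·6
     = 16/5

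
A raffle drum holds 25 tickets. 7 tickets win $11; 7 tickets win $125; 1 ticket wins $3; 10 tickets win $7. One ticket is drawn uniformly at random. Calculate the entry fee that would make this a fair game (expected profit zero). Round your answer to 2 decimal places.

E[payout] = (7/25)·11 + (7/25)·125 + (1/25)·3 + (10/25)·7 = 41
Fair fee = E[payout] = 41 ≈ $41.00

$41.00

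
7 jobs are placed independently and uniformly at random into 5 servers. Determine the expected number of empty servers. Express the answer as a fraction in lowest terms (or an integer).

Let Xⱼ=1 if server j is empty. P(Xⱼ=1) = ((5-1)/5)^7 = 16384/78125.
By linearity, E[#empty] = 5·16384/78125 = 16384/15625.

16384/15625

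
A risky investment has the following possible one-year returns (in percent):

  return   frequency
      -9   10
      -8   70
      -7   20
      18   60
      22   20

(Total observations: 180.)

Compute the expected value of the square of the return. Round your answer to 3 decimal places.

Total = 180, so P(return=-9) = 10/180, etc.
E[X²] = (1/18)·81 + (7/18)·64 + (1/9)·49 + (1/3)·324 + (1/9)·484
     = 3539/18 ≈ 196.611

196.611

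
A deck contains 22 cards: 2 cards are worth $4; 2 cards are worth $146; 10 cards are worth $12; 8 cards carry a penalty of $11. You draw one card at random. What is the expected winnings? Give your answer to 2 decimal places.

$15.09

E[payout] = (2/22)·4 + (2/22)·146 + (10/22)·12 + (8/22)·(-11) = 166/11
≈ $15.09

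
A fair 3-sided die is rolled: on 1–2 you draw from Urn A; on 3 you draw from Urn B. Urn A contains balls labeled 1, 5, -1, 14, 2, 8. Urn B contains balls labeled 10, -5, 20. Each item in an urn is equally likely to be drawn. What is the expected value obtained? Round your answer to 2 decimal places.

6.00

E[X | Urn A] = (1 + 5 − 1 + 14 + 2 + 8)/6 = 29/6
E[X | Urn B] = (10 − 5 + 20)/3 = 25/3
E[X] = (2/3)·29/6 + (1/3)·25/3 = 6 ≈ 6.00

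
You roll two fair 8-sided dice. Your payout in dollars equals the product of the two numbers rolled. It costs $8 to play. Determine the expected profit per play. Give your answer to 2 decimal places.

$12.25

Distribution of the product of the two numbers rolled: 1 w.p. 1/64, 2 w.p. 1/32, 3 w.p. 1/32, 4 w.p. 3/64, 5 w.p. 1/32, 6 w.p. 1/16, …
E[payout] = (1/64)·1 + (1/32)·2 + (1/32)·3 + (3/64)·4 + (1/32)·5 + (1/16)·6 + (1/32)·7 + (1/16)·8 + (1/64)·9 + (1/32)·10 + (1/16)·12 + (1/32)·14 + (1/32)·15 + (3/64)·16 + (1/32)·18 + (1/32)·20 + (1/32)·21 + (1/16)·24 + (1/64)·25 + (1/32)·28 + (1/32)·30 + (1/32)·32 + (1/32)·35 + (1/64)·36 + (1/32)·40 + (1/32)·42 + (1/32)·48 + (1/64)·49 + (1/32)·56 + (1/64)·64 = 81/4
Expected profit = 81/4 − 8 = 49/4 ≈ $12.25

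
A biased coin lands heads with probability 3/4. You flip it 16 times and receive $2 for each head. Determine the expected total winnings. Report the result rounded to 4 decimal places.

$24.0000

E[#heads] = 16·3/4 = 12 (linearity over flips).
E[winnings] = 2·12 = 24.
≈ 24.0000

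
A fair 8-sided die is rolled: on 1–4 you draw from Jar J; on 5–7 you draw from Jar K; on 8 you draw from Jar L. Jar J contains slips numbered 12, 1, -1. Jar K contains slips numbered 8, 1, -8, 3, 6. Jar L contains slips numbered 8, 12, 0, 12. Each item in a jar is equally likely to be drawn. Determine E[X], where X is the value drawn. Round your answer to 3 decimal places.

E[X | Jar J] = (12 + 1 − 1)/3 = 4
E[X | Jar K] = (8 + 1 − 8 + 3 + 6)/5 = 2
E[X | Jar L] = (8 + 12 + 0 + 12)/4 = 8
E[X] = (1/2)·4 + (3/8)·2 + (1/8)·8 = 15/4 ≈ 3.750

3.750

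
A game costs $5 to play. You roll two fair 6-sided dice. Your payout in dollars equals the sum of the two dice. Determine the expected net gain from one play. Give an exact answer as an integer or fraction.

Distribution of the sum of the two dice: 2 w.p. 1/36, 3 w.p. 1/18, 4 w.p. 1/12, 5 w.p. 1/9, 6 w.p. 5/36, 7 w.p. 1/6, …
E[payout] = (1/36)·2 + (1/18)·3 + (1/12)·4 + (1/9)·5 + (5/36)·6 + (1/6)·7 + (5/36)·8 + (1/9)·9 + (1/12)·10 + (1/18)·11 + (1/36)·12 = 7
Expected profit = 7 − 5 = 2

$2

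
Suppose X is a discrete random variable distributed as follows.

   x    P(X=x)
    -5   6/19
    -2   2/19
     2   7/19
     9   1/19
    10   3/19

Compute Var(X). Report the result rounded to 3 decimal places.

E[X] = (6/19)·(-5) + (2/19)·(-2) + (7/19)·2 + (1/19)·9 + (3/19)·10 = 1
E[X²] = (6/19)·25 + (2/19)·4 + (7/19)·4 + (1/19)·81 + (3/19)·100 = 567/19
Var(X) = 567/19 − (1)² = 548/19 ≈ 28.842

28.842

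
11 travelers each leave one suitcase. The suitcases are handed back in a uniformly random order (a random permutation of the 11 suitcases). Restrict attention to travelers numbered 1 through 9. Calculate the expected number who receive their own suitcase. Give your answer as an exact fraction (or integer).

9/11

Let Xᵢ = 1 if person i gets their own suitcase. For each i, P(Xᵢ=1) = 1/11.
By linearity of expectation, E[X₁+…+X_9] = 9·(1/11) = 9/11.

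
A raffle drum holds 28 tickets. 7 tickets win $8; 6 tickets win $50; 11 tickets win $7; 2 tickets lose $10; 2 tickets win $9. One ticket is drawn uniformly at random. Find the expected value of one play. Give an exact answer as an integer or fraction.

E[payout] = (7/28)·8 + (6/28)·50 + (11/28)·7 + (2/28)·(-10) + (2/28)·9 = 431/28

431/28 dollars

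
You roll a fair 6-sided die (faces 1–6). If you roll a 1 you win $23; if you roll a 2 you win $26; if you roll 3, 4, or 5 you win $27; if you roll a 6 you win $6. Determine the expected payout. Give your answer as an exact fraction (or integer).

E[payout] = (1/6)·6 + (1/6)·23 + (1/6)·26 + (1/2)·27 = 68/3

68/3 dollars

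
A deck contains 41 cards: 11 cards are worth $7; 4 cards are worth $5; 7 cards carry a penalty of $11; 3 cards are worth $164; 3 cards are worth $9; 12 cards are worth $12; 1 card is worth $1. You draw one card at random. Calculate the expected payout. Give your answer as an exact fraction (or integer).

684/41 dollars

E[payout] = (11/41)·7 + (4/41)·5 + (7/41)·(-11) + (3/41)·164 + (3/41)·9 + (12/41)·12 + (1/41)·1 = 684/41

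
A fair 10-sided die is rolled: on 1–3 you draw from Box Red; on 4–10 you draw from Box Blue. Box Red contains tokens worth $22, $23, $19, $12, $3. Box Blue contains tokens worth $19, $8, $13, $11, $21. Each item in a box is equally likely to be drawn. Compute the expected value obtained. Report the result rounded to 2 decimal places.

$14.82

E[X | Box Red] = (22 + 23 + 19 + 12 + 3)/5 = 79/5
E[X | Box Blue] = (19 + 8 + 13 + 11 + 21)/5 = 72/5
E[X] = (3/10)·79/5 + (7/10)·72/5 = 741/50 ≈ 14.82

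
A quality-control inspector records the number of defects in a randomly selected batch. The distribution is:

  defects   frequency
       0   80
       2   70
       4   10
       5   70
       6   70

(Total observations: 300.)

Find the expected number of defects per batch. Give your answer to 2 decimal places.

3.17

Total = 300, so P(defects=0) = 80/300, etc.
E[X] = (4/15)·0 + (7/30)·2 + (1/30)·4 + (7/30)·5 + (7/30)·6
     = 19/6 ≈ 3.17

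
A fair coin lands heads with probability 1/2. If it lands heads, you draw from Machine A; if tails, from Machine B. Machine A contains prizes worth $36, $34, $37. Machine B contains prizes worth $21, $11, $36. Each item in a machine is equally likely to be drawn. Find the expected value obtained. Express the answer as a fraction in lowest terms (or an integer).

175/6 dollars

E[X | Machine A] = (36 + 34 + 37)/3 = 107/3
E[X | Machine B] = (21 + 11 + 36)/3 = 68/3
E[X] = (1/2)·107/3 + (1/2)·68/3 = 175/6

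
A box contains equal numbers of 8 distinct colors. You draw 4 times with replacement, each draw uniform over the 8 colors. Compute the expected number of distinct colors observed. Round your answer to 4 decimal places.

3.3105

Let Xⱼ=1 if type j appears at least once. P(Xⱼ=1) = 1 − ((8−1)/8)^4 = 1695/4096.
E[#distinct] = 8·1695/4096 = 1695/512.
≈ 3.3105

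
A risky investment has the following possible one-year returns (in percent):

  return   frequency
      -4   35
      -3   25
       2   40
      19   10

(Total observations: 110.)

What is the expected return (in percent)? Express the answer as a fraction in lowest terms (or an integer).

Total = 110, so P(return=-4) = 35/110, etc.
E[X] = (7/22)·(-4) + (5/22)·(-3) + (4/11)·2 + (1/11)·19
     = 1/2

1/2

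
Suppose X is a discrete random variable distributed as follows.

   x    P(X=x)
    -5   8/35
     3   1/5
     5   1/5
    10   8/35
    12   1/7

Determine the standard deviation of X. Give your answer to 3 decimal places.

E[X] = 156/35, E[X²] = 1958/35
Var(X) = E[X²] − (E[X])² = 1958/35 − 24336/1225 = 44194/1225
SD(X) = √(44194/1225) ≈ 6.006

6.006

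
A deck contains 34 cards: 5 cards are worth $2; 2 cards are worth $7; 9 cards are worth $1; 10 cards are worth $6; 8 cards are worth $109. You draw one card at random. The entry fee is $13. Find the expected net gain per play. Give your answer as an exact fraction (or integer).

523/34 dollars

E[payout] = (5/34)·2 + (2/34)·7 + (9/34)·1 + (10/34)·6 + (8/34)·109 = 965/34
Expected profit = 965/34 − 13 = 523/34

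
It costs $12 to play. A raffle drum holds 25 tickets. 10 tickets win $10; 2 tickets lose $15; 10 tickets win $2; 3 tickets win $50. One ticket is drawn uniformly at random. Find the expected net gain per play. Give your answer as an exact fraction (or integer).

E[payout] = (10/25)·10 + (2/25)·(-15) + (10/25)·2 + (3/25)·50 = 48/5
Expected profit = 48/5 − 12 = -12/5

-12/5 dollars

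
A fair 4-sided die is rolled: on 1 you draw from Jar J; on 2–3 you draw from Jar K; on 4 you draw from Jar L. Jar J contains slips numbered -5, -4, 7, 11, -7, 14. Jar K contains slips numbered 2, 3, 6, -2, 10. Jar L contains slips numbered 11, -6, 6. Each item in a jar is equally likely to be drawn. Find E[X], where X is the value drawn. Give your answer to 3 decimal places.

3.483

E[X | Jar J] = (-5 − 4 + 7 + 11 − 7 + 14)/6 = 8/3
E[X | Jar K] = (2 + 3 + 6 − 2 + 10)/5 = 19/5
E[X | Jar L] = (11 − 6 + 6)/3 = 11/3
E[X] = (1/4)·8/3 + (1/2)·19/5 + (1/4)·11/3 = 209/60 ≈ 3.483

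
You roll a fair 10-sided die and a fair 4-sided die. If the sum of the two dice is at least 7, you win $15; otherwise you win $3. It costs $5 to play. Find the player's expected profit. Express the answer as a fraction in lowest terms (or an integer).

29/5 dollars

E[payout] = (7/20)·3 + (13/20)·15 = 54/5
Expected profit = 54/5 − 5 = 29/5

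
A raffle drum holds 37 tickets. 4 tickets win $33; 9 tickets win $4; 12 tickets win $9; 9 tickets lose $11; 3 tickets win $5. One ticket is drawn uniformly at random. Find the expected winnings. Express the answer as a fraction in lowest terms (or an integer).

E[payout] = (4/37)·33 + (9/37)·4 + (12/37)·9 + (9/37)·(-11) + (3/37)·5 = 192/37

192/37 dollars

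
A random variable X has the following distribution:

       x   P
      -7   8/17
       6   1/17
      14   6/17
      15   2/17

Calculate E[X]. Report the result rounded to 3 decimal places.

3.765

E[X] = (8/17)·(-7) + (1/17)·6 + (6/17)·14 + (2/17)·15
     = 64/17 ≈ 3.765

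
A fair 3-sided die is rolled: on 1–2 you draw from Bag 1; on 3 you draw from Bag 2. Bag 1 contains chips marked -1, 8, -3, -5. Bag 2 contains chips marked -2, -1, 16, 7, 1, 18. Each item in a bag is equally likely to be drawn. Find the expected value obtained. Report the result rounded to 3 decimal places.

2.000

E[X | Bag 1] = (-1 + 8 − 3 − 5)/4 = -1/4
E[X | Bag 2] = (-2 − 1 + 16 + 7 + 1 + 18)/6 = 13/2
E[X] = (2/3)·(-1/4) + (1/3)·13/2 = 2 ≈ 2.000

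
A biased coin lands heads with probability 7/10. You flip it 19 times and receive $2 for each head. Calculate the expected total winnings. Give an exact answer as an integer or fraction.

133/5 dollars

E[#heads] = 19·7/10 = 133/10 (linearity over flips).
E[winnings] = 2·133/10 = 133/5.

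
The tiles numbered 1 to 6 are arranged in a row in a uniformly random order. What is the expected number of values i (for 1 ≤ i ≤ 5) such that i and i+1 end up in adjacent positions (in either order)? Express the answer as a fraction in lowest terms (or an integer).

5/3

For each i ∈ {1,…,5}, let Xᵢ = 1 if i and i+1 are adjacent. P(Xᵢ=1) = 2·(6−1)!/6! = 2/6.
By linearity, E[ΣXᵢ] = (5)·(2/6) = 5/3.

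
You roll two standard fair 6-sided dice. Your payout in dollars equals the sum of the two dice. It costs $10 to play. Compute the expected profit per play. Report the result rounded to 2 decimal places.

-$3.00

Distribution of the sum of the two dice: 2 w.p. 1/36, 3 w.p. 1/18, 4 w.p. 1/12, 5 w.p. 1/9, 6 w.p. 5/36, 7 w.p. 1/6, …
E[payout] = (1/36)·2 + (1/18)·3 + (1/12)·4 + (1/9)·5 + (5/36)·6 + (1/6)·7 + (5/36)·8 + (1/9)·9 + (1/12)·10 + (1/18)·11 + (1/36)·12 = 7
Expected profit = 7 − 10 = -3 ≈ -$3.00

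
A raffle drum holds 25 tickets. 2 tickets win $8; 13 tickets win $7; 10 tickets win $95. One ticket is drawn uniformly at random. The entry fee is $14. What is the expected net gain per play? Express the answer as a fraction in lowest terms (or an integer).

707/25 dollars

E[payout] = (2/25)·8 + (13/25)·7 + (10/25)·95 = 1057/25
Expected profit = 1057/25 − 14 = 707/25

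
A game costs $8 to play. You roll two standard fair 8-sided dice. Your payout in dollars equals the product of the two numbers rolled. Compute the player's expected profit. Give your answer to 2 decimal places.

$12.25

Distribution of the product of the two numbers rolled: 1 w.p. 1/64, 2 w.p. 1/32, 3 w.p. 1/32, 4 w.p. 3/64, 5 w.p. 1/32, 6 w.p. 1/16, …
E[payout] = (1/64)·1 + (1/32)·2 + (1/32)·3 + (3/64)·4 + (1/32)·5 + (1/16)·6 + (1/32)·7 + (1/16)·8 + (1/64)·9 + (1/32)·10 + (1/16)·12 + (1/32)·14 + (1/32)·15 + (3/64)·16 + (1/32)·18 + (1/32)·20 + (1/32)·21 + (1/16)·24 + (1/64)·25 + (1/32)·28 + (1/32)·30 + (1/32)·32 + (1/32)·35 + (1/64)·36 + (1/32)·40 + (1/32)·42 + (1/32)·48 + (1/64)·49 + (1/32)·56 + (1/64)·64 = 81/4
Expected profit = 81/4 − 8 = 49/4 ≈ $12.25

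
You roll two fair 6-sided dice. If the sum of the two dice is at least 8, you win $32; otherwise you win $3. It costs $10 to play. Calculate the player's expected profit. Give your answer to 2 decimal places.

E[payout] = (7/12)·3 + (5/12)·32 = 181/12
Expected profit = 181/12 − 10 = 61/12 ≈ $5.08

$5.08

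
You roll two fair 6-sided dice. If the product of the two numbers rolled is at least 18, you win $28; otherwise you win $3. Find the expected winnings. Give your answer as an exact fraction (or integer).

E[payout] = (13/18)·3 + (5/18)·28 = 179/18

179/18 dollars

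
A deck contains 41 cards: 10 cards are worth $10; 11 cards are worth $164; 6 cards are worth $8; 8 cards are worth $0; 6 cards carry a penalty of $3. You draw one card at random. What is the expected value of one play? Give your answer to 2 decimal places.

$47.17

E[payout] = (10/41)·10 + (11/41)·164 + (6/41)·8 + (8/41)·0 + (6/41)·(-3) = 1934/41
≈ $47.17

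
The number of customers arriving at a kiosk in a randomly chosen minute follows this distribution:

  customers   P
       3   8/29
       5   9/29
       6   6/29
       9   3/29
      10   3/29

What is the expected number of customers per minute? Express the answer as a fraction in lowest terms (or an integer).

E[X] = (8/29)·3 + (9/29)·5 + (6/29)·6 + (3/29)·9 + (3/29)·10
     = 162/29

162/29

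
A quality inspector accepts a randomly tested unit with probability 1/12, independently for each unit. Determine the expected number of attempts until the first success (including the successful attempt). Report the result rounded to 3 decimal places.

For a geometric distribution, E[trials] = 1/p = 1/(1/12) = 12.
≈ 12.000

12.000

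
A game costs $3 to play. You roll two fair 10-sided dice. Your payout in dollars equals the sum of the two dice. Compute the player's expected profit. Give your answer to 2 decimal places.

$8.00

Distribution of the sum of the two dice: 2 w.p. 1/100, 3 w.p. 1/50, 4 w.p. 3/100, 5 w.p. 1/25, 6 w.p. 1/20, 7 w.p. 3/50, …
E[payout] = (1/100)·2 + (1/50)·3 + (3/100)·4 + (1/25)·5 + (1/20)·6 + (3/50)·7 + (7/100)·8 + (2/25)·9 + (9/100)·10 + (1/10)·11 + (9/100)·12 + (2/25)·13 + (7/100)·14 + (3/50)·15 + (1/20)·16 + (1/25)·17 + (3/100)·18 + (1/50)·19 + (1/100)·20 = 11
Expected profit = 11 − 3 = 8 ≈ $8.00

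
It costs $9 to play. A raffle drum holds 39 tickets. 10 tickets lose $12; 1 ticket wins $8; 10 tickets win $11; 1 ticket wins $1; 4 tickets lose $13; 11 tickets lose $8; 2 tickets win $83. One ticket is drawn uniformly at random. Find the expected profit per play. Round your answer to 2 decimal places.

E[payout] = (10/39)·(-12) + (1/39)·8 + (10/39)·11 + (1/39)·1 + (4/39)·(-13) + (11/39)·(-8) + (2/39)·83 = 25/39
Expected profit = 25/39 − 9 = -326/39 ≈ -$8.36

-$8.36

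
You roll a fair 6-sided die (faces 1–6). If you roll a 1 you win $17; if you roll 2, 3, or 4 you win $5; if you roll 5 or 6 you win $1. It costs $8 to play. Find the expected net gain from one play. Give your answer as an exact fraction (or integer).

-7/3 dollars

E[payout] = (1/3)·1 + (1/2)·5 + (1/6)·17 = 17/3
Expected profit = 17/3 − 8 = -7/3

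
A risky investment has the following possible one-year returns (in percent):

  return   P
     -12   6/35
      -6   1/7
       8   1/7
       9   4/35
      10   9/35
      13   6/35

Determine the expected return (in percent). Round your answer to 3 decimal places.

4.057

E[X] = (6/35)·(-12) + (1/7)·(-6) + (1/7)·8 + (4/35)·9 + (9/35)·10 + (6/35)·13
     = 142/35 ≈ 4.057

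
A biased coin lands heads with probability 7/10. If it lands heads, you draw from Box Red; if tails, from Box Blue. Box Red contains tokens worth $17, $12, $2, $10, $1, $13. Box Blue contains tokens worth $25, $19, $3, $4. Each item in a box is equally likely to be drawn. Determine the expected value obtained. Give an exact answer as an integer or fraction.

E[X | Box Red] = (17 + 12 + 2 + 10 + 1 + 13)/6 = 55/6
E[X | Box Blue] = (25 + 19 + 3 + 4)/4 = 51/4
E[X] = (7/10)·55/6 + (3/10)·51/4 = 1229/120

1229/120 dollars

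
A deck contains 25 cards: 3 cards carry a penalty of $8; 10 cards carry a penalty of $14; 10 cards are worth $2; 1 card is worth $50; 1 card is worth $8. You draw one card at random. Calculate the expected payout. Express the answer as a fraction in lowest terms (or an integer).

E[payout] = (3/25)·(-8) + (10/25)·(-14) + (10/25)·2 + (1/25)·50 + (1/25)·8 = -86/25

-86/25 dollars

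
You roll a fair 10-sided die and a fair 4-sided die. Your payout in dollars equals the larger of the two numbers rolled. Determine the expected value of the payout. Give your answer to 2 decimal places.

$5.75

Distribution of the larger of the two numbers rolled: 1 w.p. 1/40, 2 w.p. 3/40, 3 w.p. 1/8, 4 w.p. 7/40, 5 w.p. 1/10, 6 w.p. 1/10, …
E[payout] = (1/40)·1 + (3/40)·2 + (1/8)·3 + (7/40)·4 + (1/10)·5 + (1/10)·6 + (1/10)·7 + (1/10)·8 + (1/10)·9 + (1/10)·10 = 23/4
≈ $5.75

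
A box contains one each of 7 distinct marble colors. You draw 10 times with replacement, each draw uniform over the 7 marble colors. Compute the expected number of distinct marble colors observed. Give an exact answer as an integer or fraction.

Let Xⱼ=1 if type j appears at least once. P(Xⱼ=1) = 1 − ((7−1)/7)^10 = 222009073/282475249.
E[#distinct] = 7·222009073/282475249 = 222009073/40353607.

222009073/40353607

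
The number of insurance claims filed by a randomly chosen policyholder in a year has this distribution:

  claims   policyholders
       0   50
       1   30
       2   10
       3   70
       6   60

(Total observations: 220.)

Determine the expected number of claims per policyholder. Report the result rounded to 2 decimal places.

2.82

Total = 220, so P(claims=0) = 50/220, etc.
E[X] = (5/22)·0 + (3/22)·1 + (1/22)·2 + (7/22)·3 + (3/11)·6
     = 31/11 ≈ 2.82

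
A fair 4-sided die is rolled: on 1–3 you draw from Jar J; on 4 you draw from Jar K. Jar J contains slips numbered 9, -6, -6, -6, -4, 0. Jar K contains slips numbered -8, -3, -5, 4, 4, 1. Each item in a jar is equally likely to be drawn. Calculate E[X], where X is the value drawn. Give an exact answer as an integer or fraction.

-23/12

E[X | Jar J] = (9 − 6 − 6 − 6 − 4 + 0)/6 = -13/6
E[X | Jar K] = (-8 − 3 − 5 + 4 + 4 + 1)/6 = -7/6
E[X] = (3/4)·(-13/6) + (1/4)·(-7/6) = -23/12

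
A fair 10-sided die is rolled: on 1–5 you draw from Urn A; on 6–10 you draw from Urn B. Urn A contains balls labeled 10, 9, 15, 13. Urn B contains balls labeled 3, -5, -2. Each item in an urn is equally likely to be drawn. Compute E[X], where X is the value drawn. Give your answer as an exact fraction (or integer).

125/24

E[X | Urn A] = (10 + 9 + 15 + 13)/4 = 47/4
E[X | Urn B] = (3 − 5 − 2)/3 = -4/3
E[X] = (1/2)·47/4 + (1/2)·(-4/3) = 125/24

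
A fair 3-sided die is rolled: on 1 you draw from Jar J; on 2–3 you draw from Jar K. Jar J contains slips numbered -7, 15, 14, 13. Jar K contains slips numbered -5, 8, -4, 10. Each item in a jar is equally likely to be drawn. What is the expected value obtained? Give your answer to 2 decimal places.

4.42

E[X | Jar J] = (-7 + 15 + 14 + 13)/4 = 35/4
E[X | Jar K] = (-5 + 8 − 4 + 10)/4 = 9/4
E[X] = (1/3)·35/4 + (2/3)·9/4 = 53/12 ≈ 4.42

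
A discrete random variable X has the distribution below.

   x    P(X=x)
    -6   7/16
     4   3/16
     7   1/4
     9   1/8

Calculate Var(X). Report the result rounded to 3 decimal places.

E[X] = (7/16)·(-6) + (3/16)·4 + (1/4)·7 + (1/8)·9 = 1
E[X²] = (7/16)·36 + (3/16)·16 + (1/4)·49 + (1/8)·81 = 329/8
Var(X) = 329/8 − (1)² = 321/8 ≈ 40.125

40.125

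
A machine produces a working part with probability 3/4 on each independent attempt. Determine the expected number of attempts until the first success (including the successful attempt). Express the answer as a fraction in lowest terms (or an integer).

For a geometric distribution, E[trials] = 1/p = 1/(3/4) = 4/3.

4/3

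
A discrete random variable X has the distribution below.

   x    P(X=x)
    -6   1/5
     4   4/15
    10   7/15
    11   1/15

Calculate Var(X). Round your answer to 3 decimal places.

E[X] = (1/5)·(-6) + (4/15)·4 + (7/15)·10 + (1/15)·11 = 79/15
E[X²] = (1/5)·36 + (4/15)·16 + (7/15)·100 + (1/15)·121 = 331/5
Var(X) = 331/5 − (79/15)² = 8654/225 ≈ 38.462

38.462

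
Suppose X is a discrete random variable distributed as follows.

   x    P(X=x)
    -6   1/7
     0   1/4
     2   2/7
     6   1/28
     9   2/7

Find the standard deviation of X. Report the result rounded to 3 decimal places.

E[X] = 5/2, E[X²] = 215/7
Var(X) = E[X²] − (E[X])² = 215/7 − 25/4 = 685/28
SD(X) = √(685/28) ≈ 4.946

4.946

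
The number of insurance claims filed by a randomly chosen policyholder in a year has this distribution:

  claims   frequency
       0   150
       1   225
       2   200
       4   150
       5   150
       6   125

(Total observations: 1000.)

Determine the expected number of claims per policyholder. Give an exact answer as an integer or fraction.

Total = 1000, so P(claims=0) = 150/1000, etc.
E[X] = (3/20)·0 + (9/40)·1 + (1/5)·2 + (3/20)·4 + (3/20)·5 + (1/8)·6
     = 109/40

109/40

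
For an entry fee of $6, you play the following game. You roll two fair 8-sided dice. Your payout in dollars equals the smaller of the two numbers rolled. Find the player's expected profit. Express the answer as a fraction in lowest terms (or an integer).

-45/16 dollars

Distribution of the smaller of the two numbers rolled: 1 w.p. 15/64, 2 w.p. 13/64, 3 w.p. 11/64, 4 w.p. 9/64, 5 w.p. 7/64, 6 w.p. 5/64, …
E[payout] = (15/64)·1 + (13/64)·2 + (11/64)·3 + (9/64)·4 + (7/64)·5 + (5/64)·6 + (3/64)·7 + (1/64)·8 = 51/16
Expected profit = 51/16 − 6 = -45/16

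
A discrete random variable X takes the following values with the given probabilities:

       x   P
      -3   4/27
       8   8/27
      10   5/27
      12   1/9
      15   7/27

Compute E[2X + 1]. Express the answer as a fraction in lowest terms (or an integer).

19

E[2x+1] = (4/27)·(-5) + (8/27)·17 + (5/27)·21 + (1/9)·25 + (7/27)·31
     = 19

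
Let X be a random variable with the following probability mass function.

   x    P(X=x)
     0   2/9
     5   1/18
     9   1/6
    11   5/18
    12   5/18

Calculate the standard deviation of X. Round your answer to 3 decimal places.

4.670

E[X] = 49/6, E[X²] = 177/2
Var(X) = E[X²] − (E[X])² = 177/2 − 2401/36 = 785/36
SD(X) = √(785/36) ≈ 4.670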